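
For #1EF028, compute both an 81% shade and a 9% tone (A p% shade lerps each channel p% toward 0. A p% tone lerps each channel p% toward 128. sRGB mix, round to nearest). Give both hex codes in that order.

#062E08, #27E630

#1EF028 is rgb(30, 240, 40).
81% shade:
  R: 30 + 0.81×(0−30) = 30 − 24.3 = 5.7 → 6
  G: 240 + 0.81×(0−240) = 240 − 194.4 = 45.6 → 46
  B: 40 + 0.81×(0−40) = 40 − 32.4 = 7.6 → 8
  → #062E08
9% tone:
  R: 30 + 8.82 = 38.82 → 39
  G: 240 + 0.09×(128−240) = 240 − 10.08 = 229.92 → 230
  B: 40 + 7.92 = 47.92 → 48
  → #27E630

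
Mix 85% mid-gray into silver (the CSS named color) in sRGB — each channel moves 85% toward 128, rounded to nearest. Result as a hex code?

CSS silver is rgb(192, 192, 192).
Lerp each channel 85% toward 128:
  R: 192 − 54.4 = 137.6 → 138
  G: 192 + 0.85×(128−192) = 192 − 54.4 = 137.6 → 138
  B: 192 + 0.85×(128−192) = 192 − 54.4 = 137.6 → 138
rgb(138, 138, 138) = #8A8A8A.

#8A8A8A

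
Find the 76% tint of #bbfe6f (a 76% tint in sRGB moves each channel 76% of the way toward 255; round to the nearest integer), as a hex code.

#efffdc

#bbfe6f is rgb(187, 254, 111).
A 76% tint moves each channel 76% toward 255:
  R: 187 + 0.76×(255−187) = 187 + 51.68 = 238.68 → 239
  G: 254 + 0.76×(255−254) = 254 + 0.76 = 254.76 → 255
  B: 111 + 109.44 = 220.44 → 220
rgb(239, 255, 220) = #efffdc.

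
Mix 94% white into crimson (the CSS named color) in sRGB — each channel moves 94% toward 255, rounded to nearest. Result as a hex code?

#FDF1F3

CSS crimson is rgb(220, 20, 60).
Per channel, c → c + 0.94(255 − c):
  R: 220 + 32.9 = 252.9 → 253
  G: 20 + 0.94×(255−20) = 20 + 220.9 = 240.9 → 241
  B: 60 + 0.94×(255−60) = 60 + 183.3 = 243.3 → 243
rgb(253, 241, 243) = #FDF1F3.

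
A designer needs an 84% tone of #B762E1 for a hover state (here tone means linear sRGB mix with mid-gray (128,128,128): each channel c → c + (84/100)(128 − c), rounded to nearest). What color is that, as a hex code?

#B762E1 is rgb(183, 98, 225).
An 84% tone moves each channel 84% toward 128:
  R: 183 + 0.84×(128−183) = 183 − 46.2 = 136.8 → 137
  G: 98 + 0.84×(128−98) = 98 + 25.2 = 123.2 → 123
  B: 225 + 0.84×(128−225) = 225 − 81.48 = 143.52 → 144
rgb(137, 123, 144) = #897B90.

#897B90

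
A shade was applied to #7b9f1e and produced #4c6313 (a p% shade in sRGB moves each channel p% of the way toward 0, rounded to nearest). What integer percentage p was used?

#7b9f1e is rgb(123, 159, 30); #4c6313 is rgb(76, 99, 19).
On the G channel (widest range): 99 ≈ 159 + (p/100)(0 − 159), so p ≈ 100×(99 − 159)/(0 − 159) = -6000/-159 = 37.74.
p = 38 reproduces all three channels after rounding.

38%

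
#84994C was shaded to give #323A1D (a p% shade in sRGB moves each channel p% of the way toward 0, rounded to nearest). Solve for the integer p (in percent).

62%

#84994C is rgb(132, 153, 76); #323A1D is rgb(50, 58, 29).
On the G channel (widest range): 58 ≈ 153 + (p/100)(0 − 153), so p ≈ 100×(58 − 153)/(0 − 153) = -9500/-153 = 62.09.
p = 62 reproduces all three channels after rounding.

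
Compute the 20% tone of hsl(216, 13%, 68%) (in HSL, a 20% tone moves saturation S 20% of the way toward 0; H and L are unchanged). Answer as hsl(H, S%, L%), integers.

S moves 20% from 13 toward 0: 13 − 2.6 = 10.4 → 10.
H and L are unchanged.

hsl(216, 10%, 68%)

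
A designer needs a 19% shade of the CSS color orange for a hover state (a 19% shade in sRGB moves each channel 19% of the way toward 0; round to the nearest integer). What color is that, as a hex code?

CSS orange is rgb(255, 165, 0).
A 19% shade moves each channel 19% toward 0:
  R: 255 − 48.45 = 206.55 → 207
  G: 165 + 0.19×(0−165) = 165 − 31.35 = 133.65 → 134
  B: 0 + 0.19×(0−0) = 0 + 0 = 0 → 0
rgb(207, 134, 0) = #CF8600.

#CF8600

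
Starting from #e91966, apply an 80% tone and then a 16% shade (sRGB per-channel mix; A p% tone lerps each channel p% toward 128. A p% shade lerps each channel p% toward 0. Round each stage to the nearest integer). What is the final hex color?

#e91966 is rgb(233, 25, 102).
Per channel, c → c + 0.8(128 − c):
  R: 233 + 0.8×(128−233) = 233 − 84 = 149 → 149
  G: 25 + 82.4 = 107.4 → 107
  B: 102 + 20.8 = 122.8 → 123
After the tone: rgb(149, 107, 123) = #956b7b.
Per channel, c → c + 0.16(0 − c):
  R: 149 + 0.16×(0−149) = 149 − 23.84 = 125.16 → 125
  G: 107 − 17.12 = 89.88 → 90
  B: 123 + 0.16×(0−123) = 123 − 19.68 = 103.32 → 103
rgb(125, 90, 103) = #7d5a67.

#7d5a67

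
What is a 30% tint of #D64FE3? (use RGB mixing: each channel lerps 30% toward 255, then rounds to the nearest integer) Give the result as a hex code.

#E284EB

#D64FE3 is rgb(214, 79, 227).
Lerp each channel 30% toward 255:
  R: 214 + 12.3 = 226.3 → 226
  G: 79 + 0.3×(255−79) = 79 + 52.8 = 131.8 → 132
  B: 227 + 8.4 = 235.4 → 235
rgb(226, 132, 235) = #E284EB.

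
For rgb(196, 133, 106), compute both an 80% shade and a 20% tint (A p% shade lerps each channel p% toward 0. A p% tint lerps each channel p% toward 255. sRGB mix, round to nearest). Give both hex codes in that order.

#271b15, #d09d88

80% shade:
  R: 196 − 156.8 = 39.2 → 39
  G: 133 + 0.8×(0−133) = 133 − 106.4 = 26.6 → 27
  B: 106 + 0.8×(0−106) = 106 − 84.8 = 21.2 → 21
  → #271b15
20% tint:
  R: 196 + 0.2×(255−196) = 196 + 11.8 = 207.8 → 208
  G: 133 + 0.2×(255−133) = 133 + 24.4 = 157.4 → 157
  B: 106 + 29.8 = 135.8 → 136
  → #d09d88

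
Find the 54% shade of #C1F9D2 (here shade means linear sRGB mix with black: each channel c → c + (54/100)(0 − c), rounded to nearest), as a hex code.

#597361

#C1F9D2 is rgb(193, 249, 210).
Lerp each channel 54% toward 0:
  R: 193 + 0.54×(0−193) = 193 − 104.22 = 88.78 → 89
  G: 249 + 0.54×(0−249) = 249 − 134.46 = 114.54 → 115
  B: 210 − 113.4 = 96.6 → 97
rgb(89, 115, 97) = #597361.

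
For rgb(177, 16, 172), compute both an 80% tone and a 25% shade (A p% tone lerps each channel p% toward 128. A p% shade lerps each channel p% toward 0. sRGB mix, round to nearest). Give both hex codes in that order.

#8a6a89, #850c81

80% tone:
  R: 177 + 0.8×(128−177) = 177 − 39.2 = 137.8 → 138
  G: 16 + 0.8×(128−16) = 16 + 89.6 = 105.6 → 106
  B: 172 − 35.2 = 136.8 → 137
  → #8a6a89
25% shade:
  R: 177 − 44.25 = 132.75 → 133
  G: 16 + 0.25×(0−16) = 16 − 4 = 12 → 12
  B: 172 + 0.25×(0−172) = 172 − 43 = 129 → 129
  → #850c81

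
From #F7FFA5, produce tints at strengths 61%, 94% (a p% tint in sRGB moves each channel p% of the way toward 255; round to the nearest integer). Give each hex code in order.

#FCFFDC, #FFFFFA

#F7FFA5 is rgb(247, 255, 165).
61%: (247 + 4.88 = 251.88→252, 255→255, 165 + 54.9 = 219.9→220) → #FCFFDC
94%: (247 + 7.52 = 254.52→255, 255→255, 165 + 84.6 = 249.6→250) → #FFFFFA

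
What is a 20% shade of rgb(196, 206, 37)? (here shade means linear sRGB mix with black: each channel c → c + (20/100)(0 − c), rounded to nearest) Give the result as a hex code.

Per channel, c → c + 0.2(0 − c):
  R: 196 − 39.2 = 156.8 → 157
  G: 206 − 41.2 = 164.8 → 165
  B: 37 − 7.4 = 29.6 → 30
rgb(157, 165, 30) = #9da51e.

#9da51e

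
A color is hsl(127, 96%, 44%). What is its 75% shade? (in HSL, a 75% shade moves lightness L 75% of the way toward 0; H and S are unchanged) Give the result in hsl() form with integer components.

hsl(127, 96%, 11%)

L moves 75% from 44 toward 0: 44 − 33 = 11 → 11.
H and S are unchanged.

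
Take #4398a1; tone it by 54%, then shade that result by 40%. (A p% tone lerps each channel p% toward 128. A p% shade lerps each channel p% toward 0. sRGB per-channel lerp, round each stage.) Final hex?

#3c5356

#4398a1 is rgb(67, 152, 161).
A 54% tone moves each channel 54% toward 128:
  R: 67 + 32.94 = 99.94 → 100
  G: 152 − 12.96 = 139.04 → 139
  B: 161 − 17.82 = 143.18 → 143
After the tone: rgb(100, 139, 143) = #648b8f.
Per channel, c → c + 0.4(0 − c):
  R: 100 − 40 = 60 → 60
  G: 139 + 0.4×(0−139) = 139 − 55.6 = 83.4 → 83
  B: 143 − 57.2 = 85.8 → 86
rgb(60, 83, 86) = #3c5356.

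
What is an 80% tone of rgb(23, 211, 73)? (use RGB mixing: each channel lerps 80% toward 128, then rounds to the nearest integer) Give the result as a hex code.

Per channel, c → c + 0.8(128 − c):
  R: 23 + 0.8×(128−23) = 23 + 84 = 107 → 107
  G: 211 + 0.8×(128−211) = 211 − 66.4 = 144.6 → 145
  B: 73 + 44 = 117 → 117
rgb(107, 145, 117) = #6b9175.

#6b9175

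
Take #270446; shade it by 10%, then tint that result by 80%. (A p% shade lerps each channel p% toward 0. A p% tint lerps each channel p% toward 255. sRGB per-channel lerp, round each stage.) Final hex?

#270446 is rgb(39, 4, 70).
Lerp each channel 10% toward 0:
  R: 39 + 0.1×(0−39) = 39 − 3.9 = 35.1 → 35
  G: 4 + 0.1×(0−4) = 4 − 0.4 = 3.6 → 4
  B: 70 + 0.1×(0−70) = 70 − 7 = 63 → 63
After the shade: rgb(35, 4, 63) = #23043F.
Per channel, c → c + 0.8(255 − c):
  R: 35 + 0.8×(255−35) = 35 + 176 = 211 → 211
  G: 4 + 0.8×(255−4) = 4 + 200.8 = 204.8 → 205
  B: 63 + 153.6 = 216.6 → 217
rgb(211, 205, 217) = #D3CDD9.

#D3CDD9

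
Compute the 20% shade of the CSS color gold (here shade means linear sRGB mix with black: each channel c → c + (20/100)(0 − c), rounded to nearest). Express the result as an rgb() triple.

rgb(204, 172, 0)

CSS gold is rgb(255, 215, 0).
Per channel, c → c + 0.2(0 − c):
  R: 255 + 0.2×(0−255) = 255 − 51 = 204 → 204
  G: 215 + 0.2×(0−215) = 215 − 43 = 172 → 172
  B: 0 + 0 = 0 → 0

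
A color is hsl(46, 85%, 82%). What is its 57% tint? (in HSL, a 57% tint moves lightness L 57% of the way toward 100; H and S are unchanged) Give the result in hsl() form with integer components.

L moves 57% from 82 toward 100: 82 + 10.26 = 92.26 → 92.
H and S are unchanged.

hsl(46, 85%, 92%)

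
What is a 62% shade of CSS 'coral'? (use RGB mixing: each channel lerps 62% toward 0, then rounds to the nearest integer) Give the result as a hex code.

#61301e

CSS coral is rgb(255, 127, 80).
Lerp each channel 62% toward 0:
  R: 255 − 158.1 = 96.9 → 97
  G: 127 − 78.74 = 48.26 → 48
  B: 80 − 49.6 = 30.4 → 30
rgb(97, 48, 30) = #61301e.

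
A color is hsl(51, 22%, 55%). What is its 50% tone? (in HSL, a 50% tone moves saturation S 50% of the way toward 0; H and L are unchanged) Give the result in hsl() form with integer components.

S moves 50% from 22 toward 0: 22 − 11 = 11 → 11.
H and L are unchanged.

hsl(51, 11%, 55%)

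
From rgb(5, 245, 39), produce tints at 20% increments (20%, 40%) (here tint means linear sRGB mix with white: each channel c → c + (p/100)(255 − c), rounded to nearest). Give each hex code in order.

20%: (5 + 50 = 55→55, 245 + 2 = 247→247, 39 + 43.2 = 82.2→82) → #37F752
40%: (5 + 100 = 105→105, 245 + 4 = 249→249, 39 + 86.4 = 125.4→125) → #69F97D

#37F752, #69F97D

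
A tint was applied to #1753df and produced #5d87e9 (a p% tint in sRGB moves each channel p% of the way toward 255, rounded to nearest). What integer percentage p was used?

30%

#1753df is rgb(23, 83, 223); #5d87e9 is rgb(93, 135, 233).
On the R channel (widest range): 93 ≈ 23 + (p/100)(255 − 23), so p ≈ 100×(93 − 23)/(255 − 23) = 7000/232 = 30.17.
p = 30 reproduces all three channels after rounding.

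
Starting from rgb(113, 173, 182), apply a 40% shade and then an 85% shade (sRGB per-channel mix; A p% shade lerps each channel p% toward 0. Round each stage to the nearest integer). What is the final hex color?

#0A1010

Per channel, c → c + 0.4(0 − c):
  R: 113 + 0.4×(0−113) = 113 − 45.2 = 67.8 → 68
  G: 173 − 69.2 = 103.8 → 104
  B: 182 + 0.4×(0−182) = 182 − 72.8 = 109.2 → 109
After the shade: rgb(68, 104, 109) = #44686D.
An 85% shade moves each channel 85% toward 0:
  R: 68 + 0.85×(0−68) = 68 − 57.8 = 10.2 → 10
  G: 104 + 0.85×(0−104) = 104 − 88.4 = 15.6 → 16
  B: 109 − 92.65 = 16.35 → 16
rgb(10, 16, 16) = #0A1010.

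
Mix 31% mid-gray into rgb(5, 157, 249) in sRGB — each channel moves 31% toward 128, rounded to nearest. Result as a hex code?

#2b94d3

Per channel, c → c + 0.31(128 − c):
  R: 5 + 0.31×(128−5) = 5 + 38.13 = 43.13 → 43
  G: 157 + 0.31×(128−157) = 157 − 8.99 = 148.01 → 148
  B: 249 + 0.31×(128−249) = 249 − 37.51 = 211.49 → 211
rgb(43, 148, 211) = #2b94d3.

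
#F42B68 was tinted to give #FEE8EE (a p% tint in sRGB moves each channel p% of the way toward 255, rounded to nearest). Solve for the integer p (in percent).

89%

#F42B68 is rgb(244, 43, 104); #FEE8EE is rgb(254, 232, 238).
On the G channel (widest range): 232 ≈ 43 + (p/100)(255 − 43), so p ≈ 100×(232 − 43)/(255 − 43) = 18900/212 = 89.15.
p = 89 reproduces all three channels after rounding.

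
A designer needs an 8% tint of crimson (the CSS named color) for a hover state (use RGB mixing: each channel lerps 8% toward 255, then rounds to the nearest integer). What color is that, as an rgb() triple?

rgb(223, 39, 76)

CSS crimson is rgb(220, 20, 60).
Per channel, c → c + 0.08(255 − c):
  R: 220 + 0.08×(255−220) = 220 + 2.8 = 222.8 → 223
  G: 20 + 18.8 = 38.8 → 39
  B: 60 + 15.6 = 75.6 → 76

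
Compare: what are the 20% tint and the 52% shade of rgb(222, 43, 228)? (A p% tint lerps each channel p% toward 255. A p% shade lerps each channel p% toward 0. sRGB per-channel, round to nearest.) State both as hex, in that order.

#E555E9, #6B156D

20% tint:
  R: 222 + 6.6 = 228.6 → 229
  G: 43 + 0.2×(255−43) = 43 + 42.4 = 85.4 → 85
  B: 228 + 0.2×(255−228) = 228 + 5.4 = 233.4 → 233
  → #E555E9
52% shade:
  R: 222 + 0.52×(0−222) = 222 − 115.44 = 106.56 → 107
  G: 43 + 0.52×(0−43) = 43 − 22.36 = 20.64 → 21
  B: 228 + 0.52×(0−228) = 228 − 118.56 = 109.44 → 109
  → #6B156D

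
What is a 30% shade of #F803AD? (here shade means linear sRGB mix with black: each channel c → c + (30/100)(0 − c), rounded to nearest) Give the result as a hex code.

#AE0279

#F803AD is rgb(248, 3, 173).
Per channel, c → c + 0.3(0 − c):
  R: 248 − 74.4 = 173.6 → 174
  G: 3 + 0.3×(0−3) = 3 − 0.9 = 2.1 → 2
  B: 173 + 0.3×(0−173) = 173 − 51.9 = 121.1 → 121
rgb(174, 2, 121) = #AE0279.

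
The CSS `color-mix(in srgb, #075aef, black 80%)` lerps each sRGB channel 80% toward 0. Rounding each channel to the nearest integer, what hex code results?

#075aef is rgb(7, 90, 239).
Lerp each channel 80% toward 0:
  R: 7 − 5.6 = 1.4 → 1
  G: 90 + 0.8×(0−90) = 90 − 72 = 18 → 18
  B: 239 − 191.2 = 47.8 → 48
rgb(1, 18, 48) = #011230.

#011230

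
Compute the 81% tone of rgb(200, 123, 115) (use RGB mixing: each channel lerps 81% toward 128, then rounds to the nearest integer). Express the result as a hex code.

Per channel, c → c + 0.81(128 − c):
  R: 200 − 58.32 = 141.68 → 142
  G: 123 + 4.05 = 127.05 → 127
  B: 115 + 0.81×(128−115) = 115 + 10.53 = 125.53 → 126
rgb(142, 127, 126) = #8E7F7E.

#8E7F7E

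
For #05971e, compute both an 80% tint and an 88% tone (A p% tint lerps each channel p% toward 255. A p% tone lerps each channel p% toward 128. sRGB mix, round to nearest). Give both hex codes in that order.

#cdead2, #718374

#05971e is rgb(5, 151, 30).
80% tint:
  R: 5 + 0.8×(255−5) = 5 + 200 = 205 → 205
  G: 151 + 0.8×(255−151) = 151 + 83.2 = 234.2 → 234
  B: 30 + 180 = 210 → 210
  → #cdead2
88% tone:
  R: 5 + 0.88×(128−5) = 5 + 108.24 = 113.24 → 113
  G: 151 + 0.88×(128−151) = 151 − 20.24 = 130.76 → 131
  B: 30 + 0.88×(128−30) = 30 + 86.24 = 116.24 → 116
  → #718374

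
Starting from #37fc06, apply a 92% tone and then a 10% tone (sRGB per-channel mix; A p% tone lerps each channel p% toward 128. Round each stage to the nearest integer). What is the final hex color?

#37fc06 is rgb(55, 252, 6).
Lerp each channel 92% toward 128:
  R: 55 + 67.16 = 122.16 → 122
  G: 252 + 0.92×(128−252) = 252 − 114.08 = 137.92 → 138
  B: 6 + 0.92×(128−6) = 6 + 112.24 = 118.24 → 118
After the tone: rgb(122, 138, 118) = #7a8a76.
A 10% tone moves each channel 10% toward 128:
  R: 122 + 0.6 = 122.6 → 123
  G: 138 − 1 = 137 → 137
  B: 118 + 1 = 119 → 119
rgb(123, 137, 119) = #7b8977.

#7b8977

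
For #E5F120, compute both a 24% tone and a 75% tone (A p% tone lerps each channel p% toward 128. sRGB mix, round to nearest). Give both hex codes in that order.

#E5F120 is rgb(229, 241, 32).
24% tone:
  R: 229 + 0.24×(128−229) = 229 − 24.24 = 204.76 → 205
  G: 241 + 0.24×(128−241) = 241 − 27.12 = 213.88 → 214
  B: 32 + 0.24×(128−32) = 32 + 23.04 = 55.04 → 55
  → #CDD637
75% tone:
  R: 229 + 0.75×(128−229) = 229 − 75.75 = 153.25 → 153
  G: 241 + 0.75×(128−241) = 241 − 84.75 = 156.25 → 156
  B: 32 + 0.75×(128−32) = 32 + 72 = 104 → 104
  → #999C68

#CDD637, #999C68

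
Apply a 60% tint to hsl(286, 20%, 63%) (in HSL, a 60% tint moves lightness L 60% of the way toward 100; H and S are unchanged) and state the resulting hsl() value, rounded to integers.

hsl(286, 20%, 85%)

L moves 60% from 63 toward 100: 63 + 22.2 = 85.2 → 85.
H and S are unchanged.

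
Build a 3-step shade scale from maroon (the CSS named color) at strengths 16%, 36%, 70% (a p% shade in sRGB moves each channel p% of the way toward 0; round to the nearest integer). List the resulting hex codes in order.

#6c0000, #520000, #260000

CSS maroon is rgb(128, 0, 0).
16%: (128 − 20.48 = 107.52→108, 0→0, 0→0) → #6c0000
36%: (128 − 46.08 = 81.92→82, 0→0, 0→0) → #520000
70%: (128 − 89.6 = 38.4→38, 0→0, 0→0) → #260000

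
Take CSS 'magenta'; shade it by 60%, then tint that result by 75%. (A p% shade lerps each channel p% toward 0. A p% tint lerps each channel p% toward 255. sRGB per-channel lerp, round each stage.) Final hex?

CSS magenta is rgb(255, 0, 255).
Lerp each channel 60% toward 0:
  R: 255 + 0.6×(0−255) = 255 − 153 = 102 → 102
  G: 0 + 0 = 0 → 0
  B: 255 − 153 = 102 → 102
After the shade: rgb(102, 0, 102) = #660066.
Lerp each channel 75% toward 255:
  R: 102 + 114.75 = 216.75 → 217
  G: 0 + 0.75×(255−0) = 0 + 191.25 = 191.25 → 191
  B: 102 + 0.75×(255−102) = 102 + 114.75 = 216.75 → 217
rgb(217, 191, 217) = #D9BFD9.

#D9BFD9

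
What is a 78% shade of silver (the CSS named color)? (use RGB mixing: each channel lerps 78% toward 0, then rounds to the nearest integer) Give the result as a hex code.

CSS silver is rgb(192, 192, 192).
Lerp each channel 78% toward 0:
  R: 192 + 0.78×(0−192) = 192 − 149.76 = 42.24 → 42
  G: 192 + 0.78×(0−192) = 192 − 149.76 = 42.24 → 42
  B: 192 − 149.76 = 42.24 → 42
rgb(42, 42, 42) = #2A2A2A.

#2A2A2A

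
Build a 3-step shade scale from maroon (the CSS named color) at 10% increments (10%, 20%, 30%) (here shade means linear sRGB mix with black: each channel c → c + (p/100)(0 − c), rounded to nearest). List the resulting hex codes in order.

#730000, #660000, #5a0000

CSS maroon is rgb(128, 0, 0).
10%: (128 − 12.8 = 115.2→115, 0→0, 0→0) → #730000
20%: (128 − 25.6 = 102.4→102, 0→0, 0→0) → #660000
30%: (128 − 38.4 = 89.6→90, 0→0, 0→0) → #5a0000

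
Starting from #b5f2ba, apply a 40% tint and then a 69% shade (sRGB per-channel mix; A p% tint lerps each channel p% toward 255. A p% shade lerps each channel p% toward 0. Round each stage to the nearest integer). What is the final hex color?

#b5f2ba is rgb(181, 242, 186).
Per channel, c → c + 0.4(255 − c):
  R: 181 + 0.4×(255−181) = 181 + 29.6 = 210.6 → 211
  G: 242 + 0.4×(255−242) = 242 + 5.2 = 247.2 → 247
  B: 186 + 0.4×(255−186) = 186 + 27.6 = 213.6 → 214
After the tint: rgb(211, 247, 214) = #d3f7d6.
Per channel, c → c + 0.69(0 − c):
  R: 211 − 145.59 = 65.41 → 65
  G: 247 + 0.69×(0−247) = 247 − 170.43 = 76.57 → 77
  B: 214 − 147.66 = 66.34 → 66
rgb(65, 77, 66) = #414d42.

#414d42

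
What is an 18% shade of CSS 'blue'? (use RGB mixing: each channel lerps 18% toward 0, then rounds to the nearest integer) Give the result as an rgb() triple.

rgb(0, 0, 209)

CSS blue is rgb(0, 0, 255).
An 18% shade moves each channel 18% toward 0:
  R: 0 + 0.18×(0−0) = 0 + 0 = 0 → 0
  G: 0 + 0 = 0 → 0
  B: 255 + 0.18×(0−255) = 255 − 45.9 = 209.1 → 209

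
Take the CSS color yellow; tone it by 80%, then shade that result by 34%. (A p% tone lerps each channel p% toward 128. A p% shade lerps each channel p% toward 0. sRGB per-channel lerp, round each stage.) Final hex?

CSS yellow is rgb(255, 255, 0).
Per channel, c → c + 0.8(128 − c):
  R: 255 + 0.8×(128−255) = 255 − 101.6 = 153.4 → 153
  G: 255 + 0.8×(128−255) = 255 − 101.6 = 153.4 → 153
  B: 0 + 102.4 = 102.4 → 102
After the tone: rgb(153, 153, 102) = #999966.
Lerp each channel 34% toward 0:
  R: 153 + 0.34×(0−153) = 153 − 52.02 = 100.98 → 101
  G: 153 + 0.34×(0−153) = 153 − 52.02 = 100.98 → 101
  B: 102 − 34.68 = 67.32 → 67
rgb(101, 101, 67) = #656543.

#656543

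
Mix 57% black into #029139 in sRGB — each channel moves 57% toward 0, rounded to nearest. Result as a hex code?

#013e19

#029139 is rgb(2, 145, 57).
A 57% shade moves each channel 57% toward 0:
  R: 2 − 1.14 = 0.86 → 1
  G: 145 − 82.65 = 62.35 → 62
  B: 57 + 0.57×(0−57) = 57 − 32.49 = 24.51 → 25
rgb(1, 62, 25) = #013e19.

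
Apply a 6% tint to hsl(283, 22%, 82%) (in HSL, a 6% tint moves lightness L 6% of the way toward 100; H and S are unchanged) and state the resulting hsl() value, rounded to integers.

L moves 6% from 82 toward 100: 82 + 1.08 = 83.08 → 83.
H and S are unchanged.

hsl(283, 22%, 83%)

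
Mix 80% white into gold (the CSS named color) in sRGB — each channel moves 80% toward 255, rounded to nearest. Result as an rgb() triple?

CSS gold is rgb(255, 215, 0).
An 80% tint moves each channel 80% toward 255:
  R: 255 + 0.8×(255−255) = 255 + 0 = 255 → 255
  G: 215 + 32 = 247 → 247
  B: 0 + 0.8×(255−0) = 0 + 204 = 204 → 204

rgb(255, 247, 204)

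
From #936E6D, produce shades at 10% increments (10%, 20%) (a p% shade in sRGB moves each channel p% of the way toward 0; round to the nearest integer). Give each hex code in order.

#936E6D is rgb(147, 110, 109).
10%: (147 − 14.7 = 132.3→132, 110 − 11 = 99→99, 109 − 10.9 = 98.1→98) → #846362
20%: (147 − 29.4 = 117.6→118, 110 − 22 = 88→88, 109 − 21.8 = 87.2→87) → #765857

#846362, #765857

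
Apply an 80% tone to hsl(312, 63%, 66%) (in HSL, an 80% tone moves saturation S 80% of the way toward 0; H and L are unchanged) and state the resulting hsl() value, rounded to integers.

S moves 80% from 63 toward 0: 63 − 50.4 = 12.6 → 13.
H and L are unchanged.

hsl(312, 13%, 66%)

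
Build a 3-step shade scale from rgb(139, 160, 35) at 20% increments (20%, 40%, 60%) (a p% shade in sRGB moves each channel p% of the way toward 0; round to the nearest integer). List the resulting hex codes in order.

20%: (139 − 27.8 = 111.2→111, 160 − 32 = 128→128, 35 − 7 = 28→28) → #6F801C
40%: (139 − 55.6 = 83.4→83, 160 − 64 = 96→96, 35 − 14 = 21→21) → #536015
60%: (139 − 83.4 = 55.6→56, 160 − 96 = 64→64, 35 − 21 = 14→14) → #38400E

#6F801C, #536015, #38400E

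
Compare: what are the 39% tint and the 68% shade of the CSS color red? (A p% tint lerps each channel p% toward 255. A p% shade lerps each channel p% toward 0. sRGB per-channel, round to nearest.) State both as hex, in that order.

#FF6363, #520000

CSS red is rgb(255, 0, 0).
39% tint:
  R: 255 + 0.39×(255−255) = 255 + 0 = 255 → 255
  G: 0 + 0.39×(255−0) = 0 + 99.45 = 99.45 → 99
  B: 0 + 0.39×(255−0) = 0 + 99.45 = 99.45 → 99
  → #FF6363
68% shade:
  R: 255 − 173.4 = 81.6 → 82
  G: 0 + 0 = 0 → 0
  B: 0 + 0.68×(0−0) = 0 + 0 = 0 → 0
  → #520000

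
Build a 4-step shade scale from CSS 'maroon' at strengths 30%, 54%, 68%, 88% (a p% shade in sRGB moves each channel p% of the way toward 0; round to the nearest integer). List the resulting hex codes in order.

CSS maroon is rgb(128, 0, 0).
30%: (128 − 38.4 = 89.6→90, 0→0, 0→0) → #5A0000
54%: (128 − 69.12 = 58.88→59, 0→0, 0→0) → #3B0000
68%: (128 − 87.04 = 40.96→41, 0→0, 0→0) → #290000
88%: (128 − 112.64 = 15.36→15, 0→0, 0→0) → #0F0000

#5A0000, #3B0000, #290000, #0F0000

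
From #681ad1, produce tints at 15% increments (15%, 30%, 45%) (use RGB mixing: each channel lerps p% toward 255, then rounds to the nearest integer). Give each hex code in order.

#7f3cd8, #955fdf, #ac81e6

#681ad1 is rgb(104, 26, 209).
15%: (104 + 22.65 = 126.65→127, 26 + 34.35 = 60.35→60, 209 + 6.9 = 215.9→216) → #7f3cd8
30%: (104 + 45.3 = 149.3→149, 26 + 68.7 = 94.7→95, 209 + 13.8 = 222.8→223) → #955fdf
45%: (104 + 67.95 = 171.95→172, 26 + 103.05 = 129.05→129, 209 + 20.7 = 229.7→230) → #ac81e6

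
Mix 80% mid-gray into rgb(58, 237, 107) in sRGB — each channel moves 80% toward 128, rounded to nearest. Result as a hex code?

Per channel, c → c + 0.8(128 − c):
  R: 58 + 0.8×(128−58) = 58 + 56 = 114 → 114
  G: 237 + 0.8×(128−237) = 237 − 87.2 = 149.8 → 150
  B: 107 + 0.8×(128−107) = 107 + 16.8 = 123.8 → 124
rgb(114, 150, 124) = #72967c.

#72967c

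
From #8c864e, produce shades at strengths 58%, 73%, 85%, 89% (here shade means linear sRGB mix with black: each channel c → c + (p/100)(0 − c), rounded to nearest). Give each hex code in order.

#3b3821, #262415, #15140c, #0f0f09

#8c864e is rgb(140, 134, 78).
58%: (140 − 81.2 = 58.8→59, 134 − 77.72 = 56.28→56, 78 − 45.24 = 32.76→33) → #3b3821
73%: (140 − 102.2 = 37.8→38, 134 − 97.82 = 36.18→36, 78 − 56.94 = 21.06→21) → #262415
85%: (140 − 119 = 21→21, 134 − 113.9 = 20.1→20, 78 − 66.3 = 11.7→12) → #15140c
89%: (140 − 124.6 = 15.4→15, 134 − 119.26 = 14.74→15, 78 − 69.42 = 8.58→9) → #0f0f09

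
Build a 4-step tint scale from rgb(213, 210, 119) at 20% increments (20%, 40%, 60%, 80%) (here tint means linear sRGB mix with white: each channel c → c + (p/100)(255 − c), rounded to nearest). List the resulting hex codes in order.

#DDDB92, #E6E4AD, #EEEDC9, #F7F6E4

20%: (213 + 8.4 = 221.4→221, 210 + 9 = 219→219, 119 + 27.2 = 146.2→146) → #DDDB92
40%: (213 + 16.8 = 229.8→230, 210 + 18 = 228→228, 119 + 54.4 = 173.4→173) → #E6E4AD
60%: (213 + 25.2 = 238.2→238, 210 + 27 = 237→237, 119 + 81.6 = 200.6→201) → #EEEDC9
80%: (213 + 33.6 = 246.6→247, 210 + 36 = 246→246, 119 + 108.8 = 227.8→228) → #F7F6E4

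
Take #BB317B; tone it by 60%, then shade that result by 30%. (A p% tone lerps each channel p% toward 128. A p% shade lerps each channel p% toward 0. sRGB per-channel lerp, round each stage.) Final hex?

#6A4358

#BB317B is rgb(187, 49, 123).
Per channel, c → c + 0.6(128 − c):
  R: 187 + 0.6×(128−187) = 187 − 35.4 = 151.6 → 152
  G: 49 + 0.6×(128−49) = 49 + 47.4 = 96.4 → 96
  B: 123 + 0.6×(128−123) = 123 + 3 = 126 → 126
After the tone: rgb(152, 96, 126) = #98607E.
A 30% shade moves each channel 30% toward 0:
  R: 152 + 0.3×(0−152) = 152 − 45.6 = 106.4 → 106
  G: 96 + 0.3×(0−96) = 96 − 28.8 = 67.2 → 67
  B: 126 + 0.3×(0−126) = 126 − 37.8 = 88.2 → 88
rgb(106, 67, 88) = #6A4358.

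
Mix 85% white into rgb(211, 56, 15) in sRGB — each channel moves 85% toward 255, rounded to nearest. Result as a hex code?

Per channel, c → c + 0.85(255 − c):
  R: 211 + 37.4 = 248.4 → 248
  G: 56 + 0.85×(255−56) = 56 + 169.15 = 225.15 → 225
  B: 15 + 204 = 219 → 219
rgb(248, 225, 219) = #F8E1DB.

#F8E1DB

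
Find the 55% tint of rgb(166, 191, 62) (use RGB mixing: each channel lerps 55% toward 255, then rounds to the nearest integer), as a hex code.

#D7E2A8

Per channel, c → c + 0.55(255 − c):
  R: 166 + 48.95 = 214.95 → 215
  G: 191 + 0.55×(255−191) = 191 + 35.2 = 226.2 → 226
  B: 62 + 106.15 = 168.15 → 168
rgb(215, 226, 168) = #D7E2A8.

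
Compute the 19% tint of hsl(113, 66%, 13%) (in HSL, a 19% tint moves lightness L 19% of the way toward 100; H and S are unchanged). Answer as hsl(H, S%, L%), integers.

L moves 19% from 13 toward 100: 13 + 16.53 = 29.53 → 30.
H and S are unchanged.

hsl(113, 66%, 30%)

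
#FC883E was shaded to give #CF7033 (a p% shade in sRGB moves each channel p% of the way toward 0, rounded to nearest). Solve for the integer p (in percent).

18%

#FC883E is rgb(252, 136, 62); #CF7033 is rgb(207, 112, 51).
On the R channel (widest range): 207 ≈ 252 + (p/100)(0 − 252), so p ≈ 100×(207 − 252)/(0 − 252) = -4500/-252 = 17.86.
p = 18 reproduces all three channels after rounding.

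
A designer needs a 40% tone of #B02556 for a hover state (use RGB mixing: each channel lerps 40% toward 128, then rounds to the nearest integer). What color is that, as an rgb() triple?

#B02556 is rgb(176, 37, 86).
Lerp each channel 40% toward 128:
  R: 176 + 0.4×(128−176) = 176 − 19.2 = 156.8 → 157
  G: 37 + 0.4×(128−37) = 37 + 36.4 = 73.4 → 73
  B: 86 + 16.8 = 102.8 → 103

rgb(157, 73, 103)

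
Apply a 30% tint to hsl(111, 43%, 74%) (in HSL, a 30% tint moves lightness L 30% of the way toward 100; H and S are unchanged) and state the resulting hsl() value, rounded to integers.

L moves 30% from 74 toward 100: 74 + 7.8 = 81.8 → 82.
H and S are unchanged.

hsl(111, 43%, 82%)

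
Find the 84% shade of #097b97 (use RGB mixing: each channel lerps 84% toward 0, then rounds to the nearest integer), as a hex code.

#011418

#097b97 is rgb(9, 123, 151).
Per channel, c → c + 0.84(0 − c):
  R: 9 − 7.56 = 1.44 → 1
  G: 123 + 0.84×(0−123) = 123 − 103.32 = 19.68 → 20
  B: 151 − 126.84 = 24.16 → 24
rgb(1, 20, 24) = #011418.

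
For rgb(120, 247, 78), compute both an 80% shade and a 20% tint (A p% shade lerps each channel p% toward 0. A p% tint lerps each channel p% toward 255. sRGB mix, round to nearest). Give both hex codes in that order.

#183110, #93f971

80% shade:
  R: 120 + 0.8×(0−120) = 120 − 96 = 24 → 24
  G: 247 − 197.6 = 49.4 → 49
  B: 78 + 0.8×(0−78) = 78 − 62.4 = 15.6 → 16
  → #183110
20% tint:
  R: 120 + 0.2×(255−120) = 120 + 27 = 147 → 147
  G: 247 + 1.6 = 248.6 → 249
  B: 78 + 35.4 = 113.4 → 113
  → #93f971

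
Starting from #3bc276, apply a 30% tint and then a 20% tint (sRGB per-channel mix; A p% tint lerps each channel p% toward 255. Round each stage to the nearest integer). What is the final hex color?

#91ddb2

#3bc276 is rgb(59, 194, 118).
Per channel, c → c + 0.3(255 − c):
  R: 59 + 58.8 = 117.8 → 118
  G: 194 + 0.3×(255−194) = 194 + 18.3 = 212.3 → 212
  B: 118 + 0.3×(255−118) = 118 + 41.1 = 159.1 → 159
After the tint: rgb(118, 212, 159) = #76d49f.
Lerp each channel 20% toward 255:
  R: 118 + 0.2×(255−118) = 118 + 27.4 = 145.4 → 145
  G: 212 + 8.6 = 220.6 → 221
  B: 159 + 19.2 = 178.2 → 178
rgb(145, 221, 178) = #91ddb2.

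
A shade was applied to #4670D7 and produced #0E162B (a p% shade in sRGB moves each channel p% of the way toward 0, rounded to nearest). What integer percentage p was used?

80%

#4670D7 is rgb(70, 112, 215); #0E162B is rgb(14, 22, 43).
On the B channel (widest range): 43 ≈ 215 + (p/100)(0 − 215), so p ≈ 100×(43 − 215)/(0 − 215) = -17200/-215 = 80.00.
p = 80 reproduces all three channels after rounding.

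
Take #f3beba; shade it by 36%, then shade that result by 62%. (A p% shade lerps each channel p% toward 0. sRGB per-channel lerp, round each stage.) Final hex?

#3b2e2d

#f3beba is rgb(243, 190, 186).
Per channel, c → c + 0.36(0 − c):
  R: 243 − 87.48 = 155.52 → 156
  G: 190 − 68.4 = 121.6 → 122
  B: 186 + 0.36×(0−186) = 186 − 66.96 = 119.04 → 119
After the shade: rgb(156, 122, 119) = #9c7a77.
A 62% shade moves each channel 62% toward 0:
  R: 156 − 96.72 = 59.28 → 59
  G: 122 + 0.62×(0−122) = 122 − 75.64 = 46.36 → 46
  B: 119 + 0.62×(0−119) = 119 − 73.78 = 45.22 → 45
rgb(59, 46, 45) = #3b2e2d.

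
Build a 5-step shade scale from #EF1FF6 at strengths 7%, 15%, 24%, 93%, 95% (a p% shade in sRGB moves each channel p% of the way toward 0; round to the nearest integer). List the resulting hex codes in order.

#EF1FF6 is rgb(239, 31, 246).
7%: (239 − 16.73 = 222.27→222, 31 − 2.17 = 28.83→29, 246 − 17.22 = 228.78→229) → #DE1DE5
15%: (239 − 35.85 = 203.15→203, 31 − 4.65 = 26.35→26, 246 − 36.9 = 209.1→209) → #CB1AD1
24%: (239 − 57.36 = 181.64→182, 31 − 7.44 = 23.56→24, 246 − 59.04 = 186.96→187) → #B618BB
93%: (239 − 222.27 = 16.73→17, 31 − 28.83 = 2.17→2, 246 − 228.78 = 17.22→17) → #110211
95%: (239 − 227.05 = 11.95→12, 31 − 29.45 = 1.55→2, 246 − 233.7 = 12.3→12) → #0C020C

#DE1DE5, #CB1AD1, #B618BB, #110211, #0C020C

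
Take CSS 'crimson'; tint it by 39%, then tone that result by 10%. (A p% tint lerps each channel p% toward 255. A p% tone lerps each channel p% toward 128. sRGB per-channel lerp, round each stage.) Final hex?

#df7287

CSS crimson is rgb(220, 20, 60).
A 39% tint moves each channel 39% toward 255:
  R: 220 + 13.65 = 233.65 → 234
  G: 20 + 91.65 = 111.65 → 112
  B: 60 + 76.05 = 136.05 → 136
After the tint: rgb(234, 112, 136) = #ea7088.
Lerp each channel 10% toward 128:
  R: 234 − 10.6 = 223.4 → 223
  G: 112 + 0.1×(128−112) = 112 + 1.6 = 113.6 → 114
  B: 136 + 0.1×(128−136) = 136 − 0.8 = 135.2 → 135
rgb(223, 114, 135) = #df7287.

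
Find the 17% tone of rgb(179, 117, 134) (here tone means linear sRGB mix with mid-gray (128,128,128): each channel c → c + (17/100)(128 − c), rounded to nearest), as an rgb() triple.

rgb(170, 119, 133)

Lerp each channel 17% toward 128:
  R: 179 − 8.67 = 170.33 → 170
  G: 117 + 0.17×(128−117) = 117 + 1.87 = 118.87 → 119
  B: 134 + 0.17×(128−134) = 134 − 1.02 = 132.98 → 133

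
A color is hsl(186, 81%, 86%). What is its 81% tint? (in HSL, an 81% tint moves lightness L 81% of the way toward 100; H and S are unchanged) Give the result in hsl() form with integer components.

L moves 81% from 86 toward 100: 86 + 11.34 = 97.34 → 97.
H and S are unchanged.

hsl(186, 81%, 97%)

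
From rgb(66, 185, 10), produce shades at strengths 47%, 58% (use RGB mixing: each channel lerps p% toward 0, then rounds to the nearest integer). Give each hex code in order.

#236205, #1C4E04

47%: (66 − 31.02 = 34.98→35, 185 − 86.95 = 98.05→98, 10 − 4.7 = 5.3→5) → #236205
58%: (66 − 38.28 = 27.72→28, 185 − 107.3 = 77.7→78, 10 − 5.8 = 4.2→4) → #1C4E04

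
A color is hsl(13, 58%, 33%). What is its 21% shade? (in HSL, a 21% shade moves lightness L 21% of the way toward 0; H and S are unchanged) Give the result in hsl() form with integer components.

L moves 21% from 33 toward 0: 33 − 6.93 = 26.07 → 26.
H and S are unchanged.

hsl(13, 58%, 26%)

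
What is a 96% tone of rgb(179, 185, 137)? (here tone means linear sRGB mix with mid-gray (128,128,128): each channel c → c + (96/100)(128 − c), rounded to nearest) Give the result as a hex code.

Per channel, c → c + 0.96(128 − c):
  R: 179 + 0.96×(128−179) = 179 − 48.96 = 130.04 → 130
  G: 185 + 0.96×(128−185) = 185 − 54.72 = 130.28 → 130
  B: 137 + 0.96×(128−137) = 137 − 8.64 = 128.36 → 128
rgb(130, 130, 128) = #828280.

#828280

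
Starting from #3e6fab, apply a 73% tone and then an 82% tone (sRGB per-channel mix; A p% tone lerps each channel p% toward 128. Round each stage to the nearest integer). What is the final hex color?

#7d7f82

#3e6fab is rgb(62, 111, 171).
A 73% tone moves each channel 73% toward 128:
  R: 62 + 48.18 = 110.18 → 110
  G: 111 + 0.73×(128−111) = 111 + 12.41 = 123.41 → 123
  B: 171 + 0.73×(128−171) = 171 − 31.39 = 139.61 → 140
After the tone: rgb(110, 123, 140) = #6e7b8c.
An 82% tone moves each channel 82% toward 128:
  R: 110 + 14.76 = 124.76 → 125
  G: 123 + 0.82×(128−123) = 123 + 4.1 = 127.1 → 127
  B: 140 + 0.82×(128−140) = 140 − 9.84 = 130.16 → 130
rgb(125, 127, 130) = #7d7f82.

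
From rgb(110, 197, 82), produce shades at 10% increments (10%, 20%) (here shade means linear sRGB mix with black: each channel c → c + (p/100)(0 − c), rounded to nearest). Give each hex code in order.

#63b14a, #589e42

10%: (110 − 11 = 99→99, 197 − 19.7 = 177.3→177, 82 − 8.2 = 73.8→74) → #63b14a
20%: (110 − 22 = 88→88, 197 − 39.4 = 157.6→158, 82 − 16.4 = 65.6→66) → #589e42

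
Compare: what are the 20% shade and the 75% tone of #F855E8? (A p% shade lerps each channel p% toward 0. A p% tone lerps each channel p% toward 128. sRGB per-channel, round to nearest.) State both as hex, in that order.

#F855E8 is rgb(248, 85, 232).
20% shade:
  R: 248 + 0.2×(0−248) = 248 − 49.6 = 198.4 → 198
  G: 85 + 0.2×(0−85) = 85 − 17 = 68 → 68
  B: 232 + 0.2×(0−232) = 232 − 46.4 = 185.6 → 186
  → #C644BA
75% tone:
  R: 248 + 0.75×(128−248) = 248 − 90 = 158 → 158
  G: 85 + 0.75×(128−85) = 85 + 32.25 = 117.25 → 117
  B: 232 + 0.75×(128−232) = 232 − 78 = 154 → 154
  → #9E759A

#C644BA, #9E759A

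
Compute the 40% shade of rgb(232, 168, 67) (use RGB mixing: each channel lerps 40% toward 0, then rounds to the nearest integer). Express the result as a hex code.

A 40% shade moves each channel 40% toward 0:
  R: 232 + 0.4×(0−232) = 232 − 92.8 = 139.2 → 139
  G: 168 − 67.2 = 100.8 → 101
  B: 67 + 0.4×(0−67) = 67 − 26.8 = 40.2 → 40
rgb(139, 101, 40) = #8B6528.

#8B6528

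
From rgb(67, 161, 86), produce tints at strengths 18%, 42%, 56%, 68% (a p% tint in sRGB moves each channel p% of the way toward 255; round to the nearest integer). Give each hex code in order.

#65B274, #92C89D, #ACD6B5, #C3E1C9

18%: (67 + 33.84 = 100.84→101, 161 + 16.92 = 177.92→178, 86 + 30.42 = 116.42→116) → #65B274
42%: (67 + 78.96 = 145.96→146, 161 + 39.48 = 200.48→200, 86 + 70.98 = 156.98→157) → #92C89D
56%: (67 + 105.28 = 172.28→172, 161 + 52.64 = 213.64→214, 86 + 94.64 = 180.64→181) → #ACD6B5
68%: (67 + 127.84 = 194.84→195, 161 + 63.92 = 224.92→225, 86 + 114.92 = 200.92→201) → #C3E1C9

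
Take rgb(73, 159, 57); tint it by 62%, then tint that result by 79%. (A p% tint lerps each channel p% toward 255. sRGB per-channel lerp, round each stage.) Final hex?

#F1F7EF

Per channel, c → c + 0.62(255 − c):
  R: 73 + 0.62×(255−73) = 73 + 112.84 = 185.84 → 186
  G: 159 + 59.52 = 218.52 → 219
  B: 57 + 0.62×(255−57) = 57 + 122.76 = 179.76 → 180
After the tint: rgb(186, 219, 180) = #BADBB4.
Per channel, c → c + 0.79(255 − c):
  R: 186 + 0.79×(255−186) = 186 + 54.51 = 240.51 → 241
  G: 219 + 0.79×(255−219) = 219 + 28.44 = 247.44 → 247
  B: 180 + 0.79×(255−180) = 180 + 59.25 = 239.25 → 239
rgb(241, 247, 239) = #F1F7EF.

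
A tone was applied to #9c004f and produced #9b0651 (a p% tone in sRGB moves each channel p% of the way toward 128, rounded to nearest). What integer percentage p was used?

5%

#9c004f is rgb(156, 0, 79); #9b0651 is rgb(155, 6, 81).
On the G channel (widest range): 6 ≈ 0 + (p/100)(128 − 0), so p ≈ 100×(6 − 0)/(128 − 0) = 600/128 = 4.69.
p = 5 reproduces all three channels after rounding.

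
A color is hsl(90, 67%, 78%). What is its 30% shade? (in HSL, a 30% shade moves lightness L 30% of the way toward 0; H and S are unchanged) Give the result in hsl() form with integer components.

L moves 30% from 78 toward 0: 78 − 23.4 = 54.6 → 55.
H and S are unchanged.

hsl(90, 67%, 55%)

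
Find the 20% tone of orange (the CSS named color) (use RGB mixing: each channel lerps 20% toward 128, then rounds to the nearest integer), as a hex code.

#e69e1a

CSS orange is rgb(255, 165, 0).
Per channel, c → c + 0.2(128 − c):
  R: 255 + 0.2×(128−255) = 255 − 25.4 = 229.6 → 230
  G: 165 + 0.2×(128−165) = 165 − 7.4 = 157.6 → 158
  B: 0 + 0.2×(128−0) = 0 + 25.6 = 25.6 → 26
rgb(230, 158, 26) = #e69e1a.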